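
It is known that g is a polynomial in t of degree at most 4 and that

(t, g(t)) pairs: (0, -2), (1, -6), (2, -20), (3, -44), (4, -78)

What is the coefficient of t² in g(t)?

Write g(t) = at^4 + bt³ + ct² + dt + e; the 5 given values yield a linear system in the 5 coefficients.
Solving, the top 2 coefficients vanish, and g(t) = -5t² + t - 2.
The coefficient of t² is -5.

-5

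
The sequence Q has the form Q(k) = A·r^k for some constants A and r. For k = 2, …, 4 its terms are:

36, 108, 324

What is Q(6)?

2916

Consecutive ratio: 108/36 = 3, and 324/108 = 3, so r = 3.
Then A·3^2 = 36 gives A = 4, and Q(k) = 4·3^k.
Q(6) = 4·3^6 = 2916.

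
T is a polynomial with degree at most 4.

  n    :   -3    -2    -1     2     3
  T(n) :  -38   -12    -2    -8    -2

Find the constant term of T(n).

Write T(n) = an^4 + bn³ + cn² + dn + e; the 5 given values yield a linear system in the 5 coefficients.
Solving, the leading coefficient vanishes, and T(n) = n³ - 2n² - 3n - 2.
The constant term is T(0) = -2.

-2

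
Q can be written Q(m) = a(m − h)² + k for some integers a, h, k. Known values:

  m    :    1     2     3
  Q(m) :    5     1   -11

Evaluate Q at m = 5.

-59

First differences -4, -12; second difference -8 = 2a, so a = -4.
Expanding, the m-coefficient is −2ah = 8h; matching it to the data gives h = 1, and then k = 5.
So Q(m) = -4(m − 1)² + 5.
Q(5) = -4·4² + 5 = -59.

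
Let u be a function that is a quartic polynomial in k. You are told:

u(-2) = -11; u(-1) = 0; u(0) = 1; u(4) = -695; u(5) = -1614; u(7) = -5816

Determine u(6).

-3227

Write u(k) = ak^4 + bk³ + ck² + dk + e; the 6 given values yield a linear system in the 5 coefficients.
Solving, u(k) = -2k^4 - 3k³ + 2k + 1.
Then u(6) = -3227.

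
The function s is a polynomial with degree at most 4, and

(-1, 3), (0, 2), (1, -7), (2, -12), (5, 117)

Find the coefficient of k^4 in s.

0

Write s(k) = ak^4 + bk³ + ck² + dk + e; the 5 given values yield a linear system in the 5 coefficients.
Solving, the leading coefficient vanishes, and s(k) = 2k³ - 4k² - 7k + 2.
The coefficient of k^4 is 0.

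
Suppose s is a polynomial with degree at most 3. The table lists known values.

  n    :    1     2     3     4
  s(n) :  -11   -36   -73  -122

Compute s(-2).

Write s(n) = an³ + bn² + cn + d; the 4 given values yield a linear system in the 4 coefficients.
Solving, the leading coefficient vanishes, and s(n) = -6n² - 7n + 2.
Then s(-2) = -8.

-8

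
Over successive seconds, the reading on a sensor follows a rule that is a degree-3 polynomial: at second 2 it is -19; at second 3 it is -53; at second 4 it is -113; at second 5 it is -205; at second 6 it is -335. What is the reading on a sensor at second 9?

Write the value at n as s(n).
First differences: -34, -60, -92, -130. Second differences: -26, -32, -38. Third differences: -6, -6.
Level-3 differences are constant, so s has degree 3.
Fitting a degree-3 polynomial gives s(n) = -n³ - 4n² + 5n - 5.
Then s(9) = -1013.

-1013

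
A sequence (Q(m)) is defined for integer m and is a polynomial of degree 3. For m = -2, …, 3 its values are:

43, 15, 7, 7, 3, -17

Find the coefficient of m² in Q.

4

First differences: -28, -8, 0, -4, -20. Second differences: 20, 8, -4, -16. Third differences: -12, -12, -12.
Level-3 differences are constant, so Q has degree 3.
Fitting a degree-3 polynomial gives Q(m) = -2m³ + 4m² - 2m + 7.
The coefficient of m² is 4.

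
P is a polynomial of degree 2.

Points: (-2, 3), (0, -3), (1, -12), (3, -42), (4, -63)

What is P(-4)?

Write P(m) = am² + bm + c; the 5 given values yield a linear system in the 3 coefficients.
Solving, P(m) = -2m² - 7m - 3.
Then P(-4) = -7.

-7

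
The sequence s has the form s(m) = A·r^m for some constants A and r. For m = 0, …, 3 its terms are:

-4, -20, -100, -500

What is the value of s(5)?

Consecutive ratio: -20/(-4) = 5, and -100/(-20) = 5, so r = 5.
Then A·5^0 = -4 gives A = -4, and s(m) = -4·5^m.
s(5) = -4·5^5 = -12500.

-12500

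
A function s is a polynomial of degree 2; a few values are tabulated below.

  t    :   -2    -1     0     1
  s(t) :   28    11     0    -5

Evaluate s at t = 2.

First differences: -17, -11, -5. Second differences: 6, 6.
Level-2 differences are constant, so s has degree 2.
Fitting a degree-2 polynomial gives s(t) = 3t² - 8t.
Then s(2) = -4.

-4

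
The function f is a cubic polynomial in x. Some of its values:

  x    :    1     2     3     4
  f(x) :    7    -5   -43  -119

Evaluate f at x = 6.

Write f(x) = ax³ + bx² + cx + d; the 4 given values yield a linear system in the 4 coefficients.
Solving, f(x) = -2x³ - x² + 5x + 5.
Then f(6) = -433.

-433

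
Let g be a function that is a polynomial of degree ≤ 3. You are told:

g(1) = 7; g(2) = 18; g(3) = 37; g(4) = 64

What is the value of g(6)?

Write g(n) = an³ + bn² + cn + d; the 4 given values yield a linear system in the 4 coefficients.
Solving, the leading coefficient vanishes, and g(n) = 4n² - n + 4.
Then g(6) = 142.

142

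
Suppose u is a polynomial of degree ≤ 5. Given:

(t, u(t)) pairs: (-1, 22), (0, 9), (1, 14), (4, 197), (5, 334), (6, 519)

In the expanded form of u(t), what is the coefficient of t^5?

Write u(t) = at^5 + bt^4 + ct³ + dt² + et + p; the 6 given values yield a linear system in the 6 coefficients.
Solving, the top 2 coefficients vanish, and u(t) = t³ + 9t² - 5t + 9.
The coefficient of t^5 is 0.

0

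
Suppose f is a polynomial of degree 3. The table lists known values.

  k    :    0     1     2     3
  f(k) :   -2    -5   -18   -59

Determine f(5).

-297

Write f(k) = ak³ + bk² + ck + d; the 4 given values yield a linear system in the 4 coefficients.
Solving, f(k) = -3k³ + 4k² - 4k - 2.
Then f(5) = -297.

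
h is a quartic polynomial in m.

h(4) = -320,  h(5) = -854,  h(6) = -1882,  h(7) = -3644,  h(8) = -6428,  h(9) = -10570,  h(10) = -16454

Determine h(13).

-49118

First differences: -534, -1028, -1762, -2784, -4142, -5884. Second differences: -494, -734, -1022, -1358, -1742. Third differences: -240, -288, -336, -384. Fourth differences: -48, -48, -48.
Level-4 differences are constant, so h has degree 4.
Fitting a degree-4 polynomial gives h(m) = -2m^4 + 4m³ - 5m² + 5m - 4.
Then h(13) = -49118.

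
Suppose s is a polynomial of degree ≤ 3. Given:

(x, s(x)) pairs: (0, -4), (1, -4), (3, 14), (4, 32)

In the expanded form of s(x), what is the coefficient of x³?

0

Write s(x) = ax³ + bx² + cx + d; the 4 given values yield a linear system in the 4 coefficients.
Solving, the leading coefficient vanishes, and s(x) = 3x² - 3x - 4.
The coefficient of x³ is 0.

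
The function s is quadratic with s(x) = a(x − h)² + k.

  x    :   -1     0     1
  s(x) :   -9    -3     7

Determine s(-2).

-11

First differences 6, 10; second difference 4 = 2a, so a = 2.
Expanding, the x-coefficient is −2ah = -4h; matching it to the data gives h = -2, and then k = -11.
So s(x) = 2(x + 2)² − 11.
s(-2) = 2·0² − 11 = -11.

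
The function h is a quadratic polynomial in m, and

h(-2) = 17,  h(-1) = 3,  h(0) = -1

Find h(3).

Write h(m) = am² + bm + c; the 3 given values yield a linear system in the 3 coefficients.
Solving, h(m) = 5m² + m - 1.
Then h(3) = 47.

47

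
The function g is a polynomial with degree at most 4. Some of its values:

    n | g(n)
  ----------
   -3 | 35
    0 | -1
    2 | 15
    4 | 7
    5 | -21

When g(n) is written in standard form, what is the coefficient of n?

Write g(n) = an^4 + bn³ + cn² + dn + e; the 5 given values yield a linear system in the 5 coefficients.
Solving, the leading coefficient vanishes, and g(n) = -n³ + 3n² + 6n - 1.
The coefficient of n is 6.

6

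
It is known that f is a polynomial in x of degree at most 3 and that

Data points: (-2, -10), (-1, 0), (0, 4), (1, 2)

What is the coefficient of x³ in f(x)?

0

Write f(x) = ax³ + bx² + cx + d; the 4 given values yield a linear system in the 4 coefficients.
Solving, the leading coefficient vanishes, and f(x) = -3x² + x + 4.
The coefficient of x³ is 0.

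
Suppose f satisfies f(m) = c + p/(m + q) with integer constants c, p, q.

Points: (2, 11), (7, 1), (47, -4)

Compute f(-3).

(f(m) − c)(m + q) = p for each data point; the three points give a linear system in c and q, then p follows.
Solving: c = -5, q = 1, p = 48, so f(m) = -5 + 48/(m + 1).
Then f(-3) = -5 + 48/(-2) = -29.

-29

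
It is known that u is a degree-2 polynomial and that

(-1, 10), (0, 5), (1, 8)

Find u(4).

Write u(t) = at² + bt + c; the 3 given values yield a linear system in the 3 coefficients.
Solving, u(t) = 4t² - t + 5.
Then u(4) = 65.

65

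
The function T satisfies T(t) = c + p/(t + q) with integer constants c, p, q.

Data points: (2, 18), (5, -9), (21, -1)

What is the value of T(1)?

9

(T(t) − c)(t + q) = p for each data point; the three points give a linear system in c and q, then p follows.
Solving: c = 0, q = -3, p = -18, so T(t) = -18/(t − 3).
Then T(1) = 0 − 18/(-2) = 9.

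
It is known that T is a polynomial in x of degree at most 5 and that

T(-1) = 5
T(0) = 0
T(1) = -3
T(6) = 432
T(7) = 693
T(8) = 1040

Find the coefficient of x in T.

Write T(x) = ax^5 + bx^4 + cx³ + dx² + ex + p; the 6 given values yield a linear system in the 6 coefficients.
Solving, the top 2 coefficients vanish, and T(x) = 2x³ + x² - 6x.
The coefficient of x is -6.

-6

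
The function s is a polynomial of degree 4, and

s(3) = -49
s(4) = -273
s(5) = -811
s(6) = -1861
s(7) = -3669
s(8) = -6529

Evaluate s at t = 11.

First differences: -224, -538, -1050, -1808, -2860. Second differences: -314, -512, -758, -1052. Third differences: -198, -246, -294. Fourth differences: -48, -48.
Level-4 differences are constant, so s has degree 4.
Fitting a degree-4 polynomial gives s(t) = -2t^4 + 3t³ + t² + 8t - 1.
Then s(11) = -25081.

-25081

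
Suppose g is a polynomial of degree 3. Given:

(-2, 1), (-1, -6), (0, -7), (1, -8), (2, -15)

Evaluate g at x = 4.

-71

First differences: -7, -1, -1, -7. Second differences: 6, 0, -6. Third differences: -6, -6.
Level-3 differences are constant, so g has degree 3.
Fitting a degree-3 polynomial gives g(x) = -x³ - 7.
Then g(4) = -71.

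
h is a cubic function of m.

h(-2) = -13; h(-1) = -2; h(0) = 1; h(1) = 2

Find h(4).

Write h(m) = am³ + bm² + cm + d; the 4 given values yield a linear system in the 4 coefficients.
Solving, h(m) = m³ - m² + m + 1.
Then h(4) = 53.

53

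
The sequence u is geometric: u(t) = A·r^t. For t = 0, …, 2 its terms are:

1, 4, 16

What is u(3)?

64

Consecutive ratio: 4/1 = 4, and 16/4 = 4, so r = 4.
Then A·4^0 = 1 gives A = 1, and u(t) = 1·4^t.
u(3) = 1·4^3 = 64.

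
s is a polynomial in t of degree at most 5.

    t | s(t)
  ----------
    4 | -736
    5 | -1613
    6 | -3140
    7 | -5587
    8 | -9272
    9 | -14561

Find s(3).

-287

First differences: -877, -1527, -2447, -3685, -5289. Second differences: -650, -920, -1238, -1604. Third differences: -270, -318, -366. Fourth differences: -48, -48.
Level-4 differences are constant, so s has degree 4.
Fitting a degree-4 polynomial gives s(t) = -2t^4 - t³ - 8t² - 6t - 8.
Then s(3) = -287.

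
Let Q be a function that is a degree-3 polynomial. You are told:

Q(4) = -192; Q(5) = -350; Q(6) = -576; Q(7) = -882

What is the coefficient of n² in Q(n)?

Write Q(n) = an³ + bn² + cn + d; the 4 given values yield a linear system in the 4 coefficients.
Solving, Q(n) = -2n³ - 4n².
The coefficient of n² is -4.

-4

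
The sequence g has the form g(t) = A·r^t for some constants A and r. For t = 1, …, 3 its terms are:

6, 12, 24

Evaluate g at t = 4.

Consecutive ratio: 12/6 = 2, and 24/12 = 2, so r = 2.
Then A·2^1 = 6 gives A = 3, and g(t) = 3·2^t.
g(4) = 3·2^4 = 48.

48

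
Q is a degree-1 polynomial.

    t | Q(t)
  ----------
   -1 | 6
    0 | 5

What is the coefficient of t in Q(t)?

Write Q(t) = at + b; the 2 given values yield a linear system in the 2 coefficients.
Solving, Q(t) = -t + 5.
The coefficient of t is -1.

-1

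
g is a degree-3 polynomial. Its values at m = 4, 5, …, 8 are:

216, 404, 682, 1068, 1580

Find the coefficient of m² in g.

First differences: 188, 278, 386, 512. Second differences: 90, 108, 126. Third differences: 18, 18.
Level-3 differences are constant, so g has degree 3.
Fitting a degree-3 polynomial gives g(m) = 3m³ + 5m + 4.
The coefficient of m² is 0.

0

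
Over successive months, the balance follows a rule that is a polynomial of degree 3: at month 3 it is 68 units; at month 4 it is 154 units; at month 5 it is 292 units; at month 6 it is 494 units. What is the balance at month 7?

Write the value at x as P(x).
Write P(x) = ax³ + bx² + cx + d; the 4 given values yield a linear system in the 4 coefficients.
Solving, P(x) = 2x³ + 2x² - 2x + 2.
Then P(7) = 772.

772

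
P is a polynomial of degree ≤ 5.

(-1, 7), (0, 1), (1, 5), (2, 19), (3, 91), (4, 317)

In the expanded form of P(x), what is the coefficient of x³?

Write P(x) = ax^5 + bx^4 + cx³ + dx² + ex + p; the 6 given values yield a linear system in the 6 coefficients.
Solving, the leading coefficient vanishes, and P(x) = 2x^4 - 4x³ + 3x² + 3x + 1.
The coefficient of x³ is -4.

-4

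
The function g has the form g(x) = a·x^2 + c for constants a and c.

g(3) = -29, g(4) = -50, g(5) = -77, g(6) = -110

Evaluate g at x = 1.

From g(3) = -29 and g(4) = -50: 9a + c = -29 and 16a + c = -50.
Subtracting: 7a = -21, so a = -3; then c = -29 − (-3)·9 = -2.
So g(x) = -3x² − 2, and g(1) = -5.

-5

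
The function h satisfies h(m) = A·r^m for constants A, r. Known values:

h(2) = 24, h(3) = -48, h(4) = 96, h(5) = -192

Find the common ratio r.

-2

Consecutive ratio: -48/24 = -2, and 96/(-48) = -2, so r = -2.
Then A·(-2)^2 = 24 gives A = 6, and h(m) = 6·(-2)^m.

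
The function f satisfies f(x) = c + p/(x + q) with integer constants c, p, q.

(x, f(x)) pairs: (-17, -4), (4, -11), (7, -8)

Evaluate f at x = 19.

(f(x) − c)(x + q) = p for each data point; the three points give a linear system in c and q, then p follows.
Solving: c = -5, q = -1, p = -18, so f(x) = -5 − 18/(x − 1).
Then f(19) = -5 − 18/18 = -6.

-6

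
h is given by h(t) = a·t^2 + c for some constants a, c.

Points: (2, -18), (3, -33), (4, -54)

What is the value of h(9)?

From h(2) = -18 and h(3) = -33: 4a + c = -18 and 9a + c = -33.
Subtracting: 5a = -15, so a = -3; then c = -18 − (-3)·4 = -6.
So h(t) = -3t² − 6, and h(9) = -249.

-249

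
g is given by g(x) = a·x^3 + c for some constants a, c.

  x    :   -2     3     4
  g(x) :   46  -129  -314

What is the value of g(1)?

From g(-2) = 46 and g(3) = -129: -8a + c = 46 and 27a + c = -129.
Subtracting: 35a = -175, so a = -5; then c = 46 − (-5)·(-8) = 6.
So g(x) = -5x³ + 6, and g(1) = 1.

1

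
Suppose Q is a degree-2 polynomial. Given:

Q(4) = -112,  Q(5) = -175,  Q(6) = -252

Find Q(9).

-567

Write Q(x) = ax² + bx + c; the 3 given values yield a linear system in the 3 coefficients.
Solving, Q(x) = -7x².
Then Q(9) = -567.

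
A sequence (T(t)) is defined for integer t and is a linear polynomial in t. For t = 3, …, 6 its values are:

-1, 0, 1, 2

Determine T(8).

4

Write T(t) = at + b; the 4 given values yield a linear system in the 2 coefficients.
Solving, T(t) = t - 4.
Then T(8) = 4.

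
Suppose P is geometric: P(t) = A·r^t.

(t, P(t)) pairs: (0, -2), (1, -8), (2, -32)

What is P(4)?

Consecutive ratio: -8/(-2) = 4, and -32/(-8) = 4, so r = 4.
Then A·4^0 = -2 gives A = -2, and P(t) = -2·4^t.
P(4) = -2·4^4 = -512.

-512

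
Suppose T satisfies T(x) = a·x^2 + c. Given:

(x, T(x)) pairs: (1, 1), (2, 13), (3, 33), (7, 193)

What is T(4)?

61

From T(1) = 1 and T(2) = 13: 1a + c = 1 and 4a + c = 13.
Subtracting: 3a = 12, so a = 4; then c = 1 − 4·1 = -3.
So T(x) = 4x² − 3, and T(4) = 61.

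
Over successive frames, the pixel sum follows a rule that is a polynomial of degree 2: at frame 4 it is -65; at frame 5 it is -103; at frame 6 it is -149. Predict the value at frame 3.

Write the value at m as u(m).
Write u(m) = am² + bm + c; the 3 given values yield a linear system in the 3 coefficients.
Solving, u(m) = -4m² - 2m + 7.
Then u(3) = -35.

-35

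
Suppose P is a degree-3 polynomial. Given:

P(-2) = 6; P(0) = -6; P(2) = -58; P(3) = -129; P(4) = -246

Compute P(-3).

27

Write P(m) = am³ + bm² + cm + d; the 5 given values yield a linear system in the 4 coefficients.
Solving, P(m) = -2m³ - 5m² - 8m - 6.
Then P(-3) = 27.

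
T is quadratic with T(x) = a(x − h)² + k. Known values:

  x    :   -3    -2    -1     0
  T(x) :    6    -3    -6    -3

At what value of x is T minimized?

-1

First differences -9, -3, 3; second difference 6 = 2a, so a = 3.
Expanding, the x-coefficient is −2ah = -6h; matching it to the data gives h = -1, and then k = -6.
So T(x) = 3(x + 1)² − 6.
Hence h = -1.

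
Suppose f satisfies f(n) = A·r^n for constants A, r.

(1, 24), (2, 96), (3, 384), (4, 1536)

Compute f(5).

Consecutive ratio: 96/24 = 4, and 384/96 = 4, so r = 4.
Then A·4^1 = 24 gives A = 6, and f(n) = 6·4^n.
f(5) = 6·4^5 = 6144.

6144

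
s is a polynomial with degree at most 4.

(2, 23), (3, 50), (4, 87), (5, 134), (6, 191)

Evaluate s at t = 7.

258

First differences: 27, 37, 47, 57. Second differences: 10, 10, 10.
Level-2 differences are constant, so s has degree 2.
Extending the table by one column gives the next first difference 67, so s(7) = 191 + 67 = 258.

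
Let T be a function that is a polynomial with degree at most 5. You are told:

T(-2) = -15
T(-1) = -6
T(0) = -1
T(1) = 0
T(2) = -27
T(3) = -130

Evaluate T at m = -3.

First differences: 9, 5, 1, -27, -103. Second differences: -4, -4, -28, -76. Third differences: 0, -24, -48. Fourth differences: -24, -24.
Level-4 differences are constant, so T has degree 4.
Fitting a degree-4 polynomial gives T(m) = -m^4 - 2m³ - m² + 5m - 1.
Then T(-3) = -52.

-52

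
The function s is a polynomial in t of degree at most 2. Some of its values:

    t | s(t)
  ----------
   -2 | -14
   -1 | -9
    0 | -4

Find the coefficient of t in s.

First differences: 5, 5.
Level-1 differences are constant, so s has degree 1.
Fitting a degree-1 polynomial gives s(t) = 5t - 4.
The coefficient of t is 5.

5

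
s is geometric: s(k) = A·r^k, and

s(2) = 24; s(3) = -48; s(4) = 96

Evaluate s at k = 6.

384

Consecutive ratio: -48/24 = -2, and 96/(-48) = -2, so r = -2.
Then A·(-2)^2 = 24 gives A = 6, and s(k) = 6·(-2)^k.
s(6) = 6·(-2)^6 = 384.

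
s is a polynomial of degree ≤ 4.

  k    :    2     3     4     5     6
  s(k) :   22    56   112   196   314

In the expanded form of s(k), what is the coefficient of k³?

Write s(k) = ak^4 + bk³ + ck² + dk + e; the 5 given values yield a linear system in the 5 coefficients.
Solving, the leading coefficient vanishes, and s(k) = k³ + 2k² + 5k - 4.
The coefficient of k³ is 1.

1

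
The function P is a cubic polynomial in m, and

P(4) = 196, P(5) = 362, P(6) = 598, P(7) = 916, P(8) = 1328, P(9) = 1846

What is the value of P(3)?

First differences: 166, 236, 318, 412, 518. Second differences: 70, 82, 94, 106. Third differences: 12, 12, 12.
Level-3 differences are constant, so P has degree 3.
Fitting a degree-3 polynomial gives P(m) = 2m³ + 5m² - m - 8.
Then P(3) = 88.

88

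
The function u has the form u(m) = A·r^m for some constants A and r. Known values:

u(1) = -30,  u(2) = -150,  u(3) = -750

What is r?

Consecutive ratio: -150/(-30) = 5, and -750/(-150) = 5, so r = 5.
Then A·5^1 = -30 gives A = -6, and u(m) = -6·5^m.

5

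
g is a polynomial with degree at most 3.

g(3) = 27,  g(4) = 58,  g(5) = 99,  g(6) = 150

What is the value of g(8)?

Write g(x) = ax³ + bx² + cx + d; the 4 given values yield a linear system in the 4 coefficients.
Solving, the leading coefficient vanishes, and g(x) = 5x² - 4x - 6.
Then g(8) = 282.

282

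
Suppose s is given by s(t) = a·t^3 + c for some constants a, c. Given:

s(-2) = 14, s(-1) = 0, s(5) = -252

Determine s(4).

From s(-2) = 14 and s(-1) = 0: -8a + c = 14 and -1a + c = 0.
Subtracting: 7a = -14, so a = -2; then c = 14 − (-2)·(-8) = -2.
So s(t) = -2t³ − 2, and s(4) = -130.

-130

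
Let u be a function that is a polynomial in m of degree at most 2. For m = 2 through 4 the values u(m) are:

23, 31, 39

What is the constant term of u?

First differences: 8, 8.
Level-1 differences are constant, so u has degree 1.
Fitting a degree-1 polynomial gives u(m) = 8m + 7.
The constant term is u(0) = 7.

7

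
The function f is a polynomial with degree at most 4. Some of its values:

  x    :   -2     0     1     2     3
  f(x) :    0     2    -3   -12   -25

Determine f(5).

-63

Write f(x) = ax^4 + bx³ + cx² + dx + e; the 5 given values yield a linear system in the 5 coefficients.
Solving, the top 2 coefficients vanish, and f(x) = -2x² - 3x + 2.
Then f(5) = -63.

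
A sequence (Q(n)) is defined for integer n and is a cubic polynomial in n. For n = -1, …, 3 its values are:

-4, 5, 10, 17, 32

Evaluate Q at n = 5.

First differences: 9, 5, 7, 15. Second differences: -4, 2, 8. Third differences: 6, 6.
Level-3 differences are constant, so Q has degree 3.
Fitting a degree-3 polynomial gives Q(n) = n³ - 2n² + 6n + 5.
Then Q(5) = 110.

110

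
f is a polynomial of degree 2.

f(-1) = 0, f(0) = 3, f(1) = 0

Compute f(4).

Write f(m) = am² + bm + c; the 3 given values yield a linear system in the 3 coefficients.
Solving, f(m) = -3m² + 3.
Then f(4) = -45.

-45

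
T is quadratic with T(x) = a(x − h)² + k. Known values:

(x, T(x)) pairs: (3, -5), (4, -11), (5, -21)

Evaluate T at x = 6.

-35

First differences -6, -10; second difference -4 = 2a, so a = -2.
Expanding, the x-coefficient is −2ah = 4h; matching it to the data gives h = 2, and then k = -3.
So T(x) = -2(x − 2)² − 3.
T(6) = -2·4² − 3 = -35.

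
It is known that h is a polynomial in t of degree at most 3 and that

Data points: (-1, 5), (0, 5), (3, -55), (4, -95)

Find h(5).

Write h(t) = at³ + bt² + ct + d; the 4 given values yield a linear system in the 4 coefficients.
Solving, the leading coefficient vanishes, and h(t) = -5t² - 5t + 5.
Then h(5) = -145.

-145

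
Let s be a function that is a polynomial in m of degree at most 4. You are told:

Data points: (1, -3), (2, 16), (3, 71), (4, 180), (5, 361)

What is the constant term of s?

First differences: 19, 55, 109, 181. Second differences: 36, 54, 72. Third differences: 18, 18.
Level-3 differences are constant, so s has degree 3.
Fitting a degree-3 polynomial gives s(m) = 3m³ - 2m - 4.
The constant term is s(0) = -4.

-4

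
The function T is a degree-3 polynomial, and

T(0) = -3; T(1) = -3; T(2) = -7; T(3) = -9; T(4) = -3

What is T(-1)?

-13

First differences: 0, -4, -2, 6. Second differences: -4, 2, 8. Third differences: 6, 6.
Level-3 differences are constant, so T has degree 3.
Fitting a degree-3 polynomial gives T(x) = x³ - 5x² + 4x - 3.
Then T(-1) = -13.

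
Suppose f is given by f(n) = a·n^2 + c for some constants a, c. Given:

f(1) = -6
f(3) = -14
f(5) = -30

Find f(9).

From f(1) = -6 and f(3) = -14: 1a + c = -6 and 9a + c = -14.
Subtracting: 8a = -8, so a = -1; then c = -6 − (-1)·1 = -5.
So f(n) = -1n² − 5, and f(9) = -86.

-86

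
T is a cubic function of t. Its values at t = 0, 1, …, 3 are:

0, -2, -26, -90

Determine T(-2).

Write T(t) = at³ + bt² + ct + d; the 4 given values yield a linear system in the 4 coefficients.
Solving, T(t) = -3t³ - 2t² + 3t.
Then T(-2) = 10.

10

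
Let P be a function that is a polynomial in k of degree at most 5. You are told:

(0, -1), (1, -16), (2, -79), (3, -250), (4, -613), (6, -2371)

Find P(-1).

2

Write P(k) = ak^5 + bk^4 + ck³ + dk² + ek + p; the 6 given values yield a linear system in the 6 coefficients.
Solving, the leading coefficient vanishes, and P(k) = -k^4 - 4k³ - 5k² - 5k - 1.
Then P(-1) = 2.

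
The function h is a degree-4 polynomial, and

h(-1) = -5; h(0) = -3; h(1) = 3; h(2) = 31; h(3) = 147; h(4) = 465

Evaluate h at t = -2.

First differences: 2, 6, 28, 116, 318. Second differences: 4, 22, 88, 202. Third differences: 18, 66, 114. Fourth differences: 48, 48.
Level-4 differences are constant, so h has degree 4.
Fitting a degree-4 polynomial gives h(t) = 2t^4 - t³ + 5t - 3.
Then h(-2) = 27.

27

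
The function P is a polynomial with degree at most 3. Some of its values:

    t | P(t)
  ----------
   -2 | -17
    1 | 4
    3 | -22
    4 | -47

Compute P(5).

Write P(t) = at³ + bt² + ct + d; the 4 given values yield a linear system in the 4 coefficients.
Solving, the leading coefficient vanishes, and P(t) = -4t² + 3t + 5.
Then P(5) = -80.

-80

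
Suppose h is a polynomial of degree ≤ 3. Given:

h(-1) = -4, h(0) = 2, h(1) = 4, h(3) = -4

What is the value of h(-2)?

Write h(m) = am³ + bm² + cm + d; the 4 given values yield a linear system in the 4 coefficients.
Solving, the leading coefficient vanishes, and h(m) = -2m² + 4m + 2.
Then h(-2) = -14.

-14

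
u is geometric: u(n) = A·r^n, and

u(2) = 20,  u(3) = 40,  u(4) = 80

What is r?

Consecutive ratio: 40/20 = 2, and 80/40 = 2, so r = 2.
Then A·2^2 = 20 gives A = 5, and u(n) = 5·2^n.

2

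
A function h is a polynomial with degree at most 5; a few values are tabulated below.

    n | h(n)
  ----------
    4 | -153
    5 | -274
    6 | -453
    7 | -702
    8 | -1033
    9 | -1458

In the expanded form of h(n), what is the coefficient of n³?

-2

First differences: -121, -179, -249, -331, -425. Second differences: -58, -70, -82, -94. Third differences: -12, -12, -12.
Level-3 differences are constant, so h has degree 3.
Fitting a degree-3 polynomial gives h(n) = -2n³ + n² - 8n - 9.
The coefficient of n³ is -2.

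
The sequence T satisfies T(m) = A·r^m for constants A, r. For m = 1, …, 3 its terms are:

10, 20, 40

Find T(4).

80

Consecutive ratio: 20/10 = 2, and 40/20 = 2, so r = 2.
Then A·2^1 = 10 gives A = 5, and T(m) = 5·2^m.
T(4) = 5·2^4 = 80.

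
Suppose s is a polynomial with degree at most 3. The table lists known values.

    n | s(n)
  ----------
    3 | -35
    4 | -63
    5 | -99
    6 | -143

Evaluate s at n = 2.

First differences: -28, -36, -44. Second differences: -8, -8.
Level-2 differences are constant, so s has degree 2.
Fitting a degree-2 polynomial gives s(n) = -4n² + 1.
Then s(2) = -15.

-15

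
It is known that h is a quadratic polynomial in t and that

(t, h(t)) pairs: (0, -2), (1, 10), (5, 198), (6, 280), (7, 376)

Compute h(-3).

46

Write h(t) = at² + bt + c; the 5 given values yield a linear system in the 3 coefficients.
Solving, h(t) = 7t² + 5t - 2.
Then h(-3) = 46.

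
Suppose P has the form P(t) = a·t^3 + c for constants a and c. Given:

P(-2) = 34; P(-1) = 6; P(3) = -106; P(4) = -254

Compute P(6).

-862

From P(-2) = 34 and P(-1) = 6: -8a + c = 34 and -1a + c = 6.
Subtracting: 7a = -28, so a = -4; then c = 34 − (-4)·(-8) = 2.
So P(t) = -4t³ + 2, and P(6) = -862.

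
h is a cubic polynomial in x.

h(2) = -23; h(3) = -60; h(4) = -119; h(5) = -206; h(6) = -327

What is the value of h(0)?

First differences: -37, -59, -87, -121. Second differences: -22, -28, -34. Third differences: -6, -6.
Level-3 differences are constant, so h has degree 3.
Fitting a degree-3 polynomial gives h(x) = -x³ - 2x² - 8x + 9.
Then h(0) = 9.

9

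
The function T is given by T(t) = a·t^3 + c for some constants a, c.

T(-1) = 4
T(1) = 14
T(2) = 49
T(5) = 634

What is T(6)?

From T(-1) = 4 and T(1) = 14: -1a + c = 4 and 1a + c = 14.
Subtracting: 2a = 10, so a = 5; then c = 4 − 5·(-1) = 9.
So T(t) = 5t³ + 9, and T(6) = 1089.

1089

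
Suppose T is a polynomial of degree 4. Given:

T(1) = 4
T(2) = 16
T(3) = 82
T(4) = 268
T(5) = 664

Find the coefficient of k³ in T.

Write T(k) = ak^4 + bk³ + ck² + dk + e; the 5 given values yield a linear system in the 5 coefficients.
Solving, T(k) = k^4 + k³ - 4k² + 2k + 4.
The coefficient of k³ is 1.

1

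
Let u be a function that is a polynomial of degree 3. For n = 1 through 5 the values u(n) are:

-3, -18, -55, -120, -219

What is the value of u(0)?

-4

First differences: -15, -37, -65, -99. Second differences: -22, -28, -34. Third differences: -6, -6.
Level-3 differences are constant, so u has degree 3.
Fitting a degree-3 polynomial gives u(n) = -n³ - 5n² + 7n - 4.
Then u(0) = -4.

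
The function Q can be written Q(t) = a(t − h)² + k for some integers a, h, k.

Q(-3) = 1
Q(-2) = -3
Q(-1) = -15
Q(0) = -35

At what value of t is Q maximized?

First differences -4, -12, -20; second difference -8 = 2a, so a = -4.
Expanding, the t-coefficient is −2ah = 8h; matching it to the data gives h = -3, and then k = 1.
So Q(t) = -4(t + 3)² + 1.
Hence h = -3.

-3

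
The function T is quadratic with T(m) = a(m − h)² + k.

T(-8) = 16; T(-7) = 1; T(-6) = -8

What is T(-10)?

64

First differences -15, -9; second difference 6 = 2a, so a = 3.
Expanding, the m-coefficient is −2ah = -6h; matching it to the data gives h = -5, and then k = -11.
So T(m) = 3(m + 5)² − 11.
T(-10) = 3·(-5)² − 11 = 64.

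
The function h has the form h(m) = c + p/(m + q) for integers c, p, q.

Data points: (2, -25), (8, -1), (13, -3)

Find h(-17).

(h(m) − c)(m + q) = p for each data point; the three points give a linear system in c and q, then p follows.
Solving: c = -5, q = -3, p = 20, so h(m) = -5 + 20/(m − 3).
Then h(-17) = -5 + 20/(-20) = -6.

-6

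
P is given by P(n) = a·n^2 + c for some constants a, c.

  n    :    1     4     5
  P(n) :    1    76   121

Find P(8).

From P(1) = 1 and P(4) = 76: 1a + c = 1 and 16a + c = 76.
Subtracting: 15a = 75, so a = 5; then c = 1 − 5·1 = -4.
So P(n) = 5n² − 4, and P(8) = 316.

316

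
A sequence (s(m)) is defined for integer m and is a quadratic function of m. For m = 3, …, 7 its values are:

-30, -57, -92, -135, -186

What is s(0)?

First differences: -27, -35, -43, -51. Second differences: -8, -8, -8.
Level-2 differences are constant, so s has degree 2.
Fitting a degree-2 polynomial gives s(m) = -4m² + m + 3.
The constant term is s(0) = 3.

3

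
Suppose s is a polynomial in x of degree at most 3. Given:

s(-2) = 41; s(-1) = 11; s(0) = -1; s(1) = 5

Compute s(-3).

First differences: -30, -12, 6. Second differences: 18, 18.
Level-2 differences are constant, so s has degree 2.
Fitting a degree-2 polynomial gives s(x) = 9x² - 3x - 1.
Then s(-3) = 89.

89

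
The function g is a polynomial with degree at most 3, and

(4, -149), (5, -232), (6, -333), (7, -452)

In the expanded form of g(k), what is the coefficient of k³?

First differences: -83, -101, -119. Second differences: -18, -18.
Level-2 differences are constant, so g has degree 2.
Fitting a degree-2 polynomial gives g(k) = -9k² - 2k + 3.
The coefficient of k³ is 0.

0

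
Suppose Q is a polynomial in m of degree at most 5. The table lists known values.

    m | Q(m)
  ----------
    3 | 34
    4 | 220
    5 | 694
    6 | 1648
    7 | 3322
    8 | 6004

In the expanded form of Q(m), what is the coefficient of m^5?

0

First differences: 186, 474, 954, 1674, 2682. Second differences: 288, 480, 720, 1008. Third differences: 192, 240, 288. Fourth differences: 48, 48.
Level-4 differences are constant, so Q has degree 4.
Fitting a degree-4 polynomial gives Q(m) = 2m^4 - 4m³ - 2m² - 2m + 4.
The coefficient of m^5 is 0.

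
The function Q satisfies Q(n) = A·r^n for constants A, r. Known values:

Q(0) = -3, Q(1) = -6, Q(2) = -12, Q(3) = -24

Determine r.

2

Consecutive ratio: -6/(-3) = 2, and -12/(-6) = 2, so r = 2.
Then A·2^0 = -3 gives A = -3, and Q(n) = -3·2^n.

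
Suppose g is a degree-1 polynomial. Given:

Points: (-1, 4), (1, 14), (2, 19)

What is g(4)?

29

Write g(k) = ak + b; the 3 given values yield a linear system in the 2 coefficients.
Solving, g(k) = 5k + 9.
Then g(4) = 29.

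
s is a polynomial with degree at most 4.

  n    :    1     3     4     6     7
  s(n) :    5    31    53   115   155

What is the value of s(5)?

81

Write s(n) = an^4 + bn³ + cn² + dn + e; the 5 given values yield a linear system in the 5 coefficients.
Solving, the top 2 coefficients vanish, and s(n) = 3n² + n + 1.
Then s(5) = 81.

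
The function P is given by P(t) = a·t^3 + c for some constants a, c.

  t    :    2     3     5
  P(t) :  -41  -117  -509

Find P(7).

From P(2) = -41 and P(3) = -117: 8a + c = -41 and 27a + c = -117.
Subtracting: 19a = -76, so a = -4; then c = -41 − (-4)·8 = -9.
So P(t) = -4t³ − 9, and P(7) = -1381.

-1381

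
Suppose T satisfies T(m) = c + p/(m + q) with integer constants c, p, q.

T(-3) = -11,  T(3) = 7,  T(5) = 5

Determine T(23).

2

(T(m) − c)(m + q) = p for each data point; the three points give a linear system in c and q, then p follows.
Solving: c = 1, q = 1, p = 24, so T(m) = 1 + 24/(m + 1).
Then T(23) = 1 + 24/24 = 2.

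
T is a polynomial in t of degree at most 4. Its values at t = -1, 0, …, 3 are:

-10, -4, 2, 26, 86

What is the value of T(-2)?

Write T(t) = at^4 + bt³ + ct² + dt + e; the 5 given values yield a linear system in the 5 coefficients.
Solving, the leading coefficient vanishes, and T(t) = 3t³ + 3t - 4.
Then T(-2) = -34.

-34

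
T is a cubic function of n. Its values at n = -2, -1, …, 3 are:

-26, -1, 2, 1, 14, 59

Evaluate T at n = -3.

First differences: 25, 3, -1, 13, 45. Second differences: -22, -4, 14, 32. Third differences: 18, 18, 18.
Level-3 differences are constant, so T has degree 3.
Fitting a degree-3 polynomial gives T(n) = 3n³ - 2n² - 2n + 2.
Then T(-3) = -91.

-91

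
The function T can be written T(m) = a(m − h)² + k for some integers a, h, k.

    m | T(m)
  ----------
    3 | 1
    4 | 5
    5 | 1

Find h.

First differences 4, -4; second difference -8 = 2a, so a = -4.
Expanding, the m-coefficient is −2ah = 8h; matching it to the data gives h = 4, and then k = 5.
So T(m) = -4(m − 4)² + 5.
Hence h = 4.

4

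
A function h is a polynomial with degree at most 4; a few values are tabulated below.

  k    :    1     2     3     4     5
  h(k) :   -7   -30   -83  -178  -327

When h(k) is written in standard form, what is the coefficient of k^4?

0

First differences: -23, -53, -95, -149. Second differences: -30, -42, -54. Third differences: -12, -12.
Level-3 differences are constant, so h has degree 3.
Fitting a degree-3 polynomial gives h(k) = -2k³ - 3k² - 2.
The coefficient of k^4 is 0.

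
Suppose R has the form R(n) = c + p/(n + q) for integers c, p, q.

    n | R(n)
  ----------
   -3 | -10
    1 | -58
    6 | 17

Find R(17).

(R(n) − c)(n + q) = p for each data point; the three points give a linear system in c and q, then p follows.
Solving: c = 2, q = -2, p = 60, so R(n) = 2 + 60/(n − 2).
Then R(17) = 2 + 60/15 = 6.

6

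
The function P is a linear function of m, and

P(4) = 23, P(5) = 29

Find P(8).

47

Write P(m) = am + b; the 2 given values yield a linear system in the 2 coefficients.
Solving, P(m) = 6m - 1.
Then P(8) = 47.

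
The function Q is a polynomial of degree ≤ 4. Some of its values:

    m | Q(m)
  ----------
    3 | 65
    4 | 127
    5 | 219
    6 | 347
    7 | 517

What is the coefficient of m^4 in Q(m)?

0

Write Q(m) = am^4 + bm³ + cm² + dm + e; the 5 given values yield a linear system in the 5 coefficients.
Solving, the leading coefficient vanishes, and Q(m) = m³ + 3m² + 4m - 1.
The coefficient of m^4 is 0.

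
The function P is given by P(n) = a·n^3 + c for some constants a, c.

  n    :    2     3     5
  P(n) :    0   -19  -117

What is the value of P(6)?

-208

From P(2) = 0 and P(3) = -19: 8a + c = 0 and 27a + c = -19.
Subtracting: 19a = -19, so a = -1; then c = 0 − (-1)·8 = 8.
So P(n) = -1n³ + 8, and P(6) = -208.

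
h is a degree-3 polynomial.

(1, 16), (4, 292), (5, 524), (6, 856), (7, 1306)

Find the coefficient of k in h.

Write h(k) = ak³ + bk² + ck + d; the 5 given values yield a linear system in the 4 coefficients.
Solving, h(k) = 3k³ + 5k² + 4k + 4.
The coefficient of k is 4.

4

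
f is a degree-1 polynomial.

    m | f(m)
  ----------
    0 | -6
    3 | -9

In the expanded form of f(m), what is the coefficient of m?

Write f(m) = am + b; the 2 given values yield a linear system in the 2 coefficients.
Solving, f(m) = -m - 6.
The coefficient of m is -1.

-1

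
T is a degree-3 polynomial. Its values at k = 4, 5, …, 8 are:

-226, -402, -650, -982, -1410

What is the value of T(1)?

-10

First differences: -176, -248, -332, -428. Second differences: -72, -84, -96. Third differences: -12, -12.
Level-3 differences are constant, so T has degree 3.
Fitting a degree-3 polynomial gives T(k) = -2k³ - 6k² - 2.
Then T(1) = -10.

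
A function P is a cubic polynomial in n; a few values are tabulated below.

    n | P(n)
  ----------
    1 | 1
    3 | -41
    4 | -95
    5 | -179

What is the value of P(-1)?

Write P(n) = an³ + bn² + cn + d; the 4 given values yield a linear system in the 4 coefficients.
Solving, P(n) = -n³ - 3n² + 4n + 1.
Then P(-1) = -5.

-5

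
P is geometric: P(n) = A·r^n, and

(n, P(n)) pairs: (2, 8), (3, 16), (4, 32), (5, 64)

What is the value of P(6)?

Consecutive ratio: 16/8 = 2, and 32/16 = 2, so r = 2.
Then A·2^2 = 8 gives A = 2, and P(n) = 2·2^n.
P(6) = 2·2^6 = 128.

128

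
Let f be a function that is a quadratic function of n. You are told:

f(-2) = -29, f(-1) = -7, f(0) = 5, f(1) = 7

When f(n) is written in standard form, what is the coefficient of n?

7

Write f(n) = an² + bn + c; the 4 given values yield a linear system in the 3 coefficients.
Solving, f(n) = -5n² + 7n + 5.
The coefficient of n is 7.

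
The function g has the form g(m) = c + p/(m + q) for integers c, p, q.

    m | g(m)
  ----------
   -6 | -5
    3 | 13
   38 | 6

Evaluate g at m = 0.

(g(m) − c)(m + q) = p for each data point; the three points give a linear system in c and q, then p follows.
Solving: c = 5, q = 2, p = 40, so g(m) = 5 + 40/(m + 2).
Then g(0) = 5 + 40/2 = 25.

25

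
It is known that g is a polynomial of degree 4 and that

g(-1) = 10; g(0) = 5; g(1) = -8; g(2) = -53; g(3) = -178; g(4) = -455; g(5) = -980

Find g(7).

Write g(m) = am^4 + bm³ + cm² + dm + e; the 7 given values yield a linear system in the 5 coefficients.
Solving, g(m) = -m^4 - 2m³ - 3m² - 7m + 5.
Then g(7) = -3278.

-3278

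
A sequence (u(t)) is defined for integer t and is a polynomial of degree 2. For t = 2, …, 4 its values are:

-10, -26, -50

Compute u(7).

Write u(t) = at² + bt + c; the 3 given values yield a linear system in the 3 coefficients.
Solving, u(t) = -4t² + 4t - 2.
Then u(7) = -170.

-170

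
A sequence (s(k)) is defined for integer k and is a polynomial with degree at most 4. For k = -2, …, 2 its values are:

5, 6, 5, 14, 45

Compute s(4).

221

First differences: 1, -1, 9, 31. Second differences: -2, 10, 22. Third differences: 12, 12.
Level-3 differences are constant, so s has degree 3.
Fitting a degree-3 polynomial gives s(k) = 2k³ + 5k² + 2k + 5.
Then s(4) = 221.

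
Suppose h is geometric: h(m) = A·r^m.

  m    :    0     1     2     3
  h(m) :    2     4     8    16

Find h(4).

32

Consecutive ratio: 4/2 = 2, and 8/4 = 2, so r = 2.
Then A·2^0 = 2 gives A = 2, and h(m) = 2·2^m.
h(4) = 2·2^4 = 32.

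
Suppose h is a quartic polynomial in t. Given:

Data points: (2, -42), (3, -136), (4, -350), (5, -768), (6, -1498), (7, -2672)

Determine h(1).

-8

First differences: -94, -214, -418, -730, -1174. Second differences: -120, -204, -312, -444. Third differences: -84, -108, -132. Fourth differences: -24, -24.
Level-4 differences are constant, so h has degree 4.
Fitting a degree-4 polynomial gives h(t) = -t^4 - 5t² - 4t + 2.
Then h(1) = -8.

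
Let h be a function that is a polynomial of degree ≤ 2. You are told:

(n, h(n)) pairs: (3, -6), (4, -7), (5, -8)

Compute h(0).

-3

First differences: -1, -1.
Level-1 differences are constant, so h has degree 1.
Fitting a degree-1 polynomial gives h(n) = -n - 3.
Then h(0) = -3.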